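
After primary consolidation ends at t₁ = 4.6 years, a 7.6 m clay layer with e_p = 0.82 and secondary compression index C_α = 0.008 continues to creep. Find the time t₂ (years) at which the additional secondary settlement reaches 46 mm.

t₂ ≈ 110 years

S_s = C_α·H/(1+e_p)·log₁₀(t₂/t₁) ⇒ log₁₀(t₂/t₁) = S_s·(1+e_p)/(C_α·H).
log₁₀(t₂/t₁) = 0.046 × (1+0.82) / (0.008×7.6) = 1.377
t₂ = t₁ × 10^1.377 = 4.6 × 23.82 = 109.6 years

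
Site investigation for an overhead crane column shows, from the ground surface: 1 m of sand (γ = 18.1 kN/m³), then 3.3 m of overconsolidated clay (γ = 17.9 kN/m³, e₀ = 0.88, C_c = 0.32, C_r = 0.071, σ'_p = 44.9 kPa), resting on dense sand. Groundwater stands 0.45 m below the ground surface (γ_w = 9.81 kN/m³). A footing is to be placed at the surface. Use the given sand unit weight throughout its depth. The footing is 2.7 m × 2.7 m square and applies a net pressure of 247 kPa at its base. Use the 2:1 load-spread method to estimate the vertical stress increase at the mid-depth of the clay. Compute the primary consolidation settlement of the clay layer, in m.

Mid-depth of clay below the ground surface: z = 1 + 3.3/2 = 2.65 m.
Total vertical stress at mid-clay: σ_v = 18.1×1 + 17.9×1.65 = 47.635 kPa.
Pore pressure: u = 9.81×(2.65 − 0.45) = 21.582 kPa.
Initial effective stress: σ'_0 = σ_v − u = 47.635 − 21.582 = 26.053 kPa.
Stress increase at mid-clay by the 2:1 spreading method:
Δσ = qBL/((B+z)(L+z)) = 247×2.7×2.7/((2.7+2.65)(2.7+2.65)) = 62.91 kPa
Final effective stress: σ'_f = 26.053 + 62.91 = 88.963 kPa.
σ'_f = 88.963 > σ'_p = 44.9 kPa, so the stress path crosses the preconsolidation pressure — recompression up to σ'_p, then virgin compression beyond:
S_c = H/(1+e₀)·[C_r·log₁₀(σ'_p/σ'_0) + C_c·log₁₀(σ'_f/σ'_p)]
    = 3.3/1.88 × [0.071×log₁₀(44.9/26.053) + 0.32×log₁₀(88.963/44.9)]
    = 1.7553 × [0.016784 + 0.095028] = 0.1963 m

S_c ≈ 0.196 m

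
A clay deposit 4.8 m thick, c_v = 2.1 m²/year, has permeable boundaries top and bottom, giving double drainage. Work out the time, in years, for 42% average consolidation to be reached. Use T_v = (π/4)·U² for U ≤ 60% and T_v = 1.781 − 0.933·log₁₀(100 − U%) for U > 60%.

t ≈ 0.38 years

Drainage path length: H_d = H/2 = 2.4 m (double drainage).
U ≤ 60%: T_v = (π/4)·U² = (π/4)×0.42² = 0.13854.
t = T_v·H_d²/c_v = 0.13854×2.4²/2.1 = 0.38 years.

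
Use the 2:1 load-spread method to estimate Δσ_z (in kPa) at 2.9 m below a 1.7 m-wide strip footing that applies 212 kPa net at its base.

Δσ_z ≈ 78.3 kPa

By the 2:1 method the load spreads at 1 horizontal : 2 vertical, so at depth z the loaded area has grown by z in each plan dimension:
Δσ = qB/(B+z) = 212×1.7/(1.7+2.9) = 78.348 kPa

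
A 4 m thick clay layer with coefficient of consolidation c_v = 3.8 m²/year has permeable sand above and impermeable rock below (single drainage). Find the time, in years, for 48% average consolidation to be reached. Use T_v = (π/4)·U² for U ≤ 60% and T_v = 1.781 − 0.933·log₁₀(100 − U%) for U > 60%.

Drainage path length: H_d = H = 4 m (single drainage).
U ≤ 60%: T_v = (π/4)·U² = (π/4)×0.48² = 0.18096.
t = T_v·H_d²/c_v = 0.18096×4²/3.8 = 0.7619 years.

t ≈ 0.762 years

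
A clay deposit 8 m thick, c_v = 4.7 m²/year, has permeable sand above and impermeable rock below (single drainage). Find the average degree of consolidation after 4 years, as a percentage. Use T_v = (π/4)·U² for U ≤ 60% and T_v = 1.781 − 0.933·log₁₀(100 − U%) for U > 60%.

U ≈ 60.7 %

Drainage path length: H_d = H = 8 m (single drainage).
T_v = c_v·t/H_d² = 4.7×4/8² = 0.29375.
T_v = 0.29375 corresponds to the U > 60% branch:
U = 1 − 10^((1.781 − T_v)/0.933)/100 = 0.6073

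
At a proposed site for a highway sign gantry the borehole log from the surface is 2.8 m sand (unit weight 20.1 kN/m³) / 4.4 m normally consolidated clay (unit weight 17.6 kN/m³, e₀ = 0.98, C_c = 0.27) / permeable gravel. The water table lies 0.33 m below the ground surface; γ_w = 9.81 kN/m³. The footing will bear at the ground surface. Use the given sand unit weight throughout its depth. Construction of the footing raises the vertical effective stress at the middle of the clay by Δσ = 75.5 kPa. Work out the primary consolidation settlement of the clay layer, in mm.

Mid-depth of clay below the ground surface: z = 2.8 + 4.4/2 = 5 m.
Total vertical stress at mid-clay: σ_v = 20.1×2.8 + 17.6×2.2 = 95 kPa.
Pore pressure: u = 9.81×(5 − 0.33) = 45.813 kPa.
Initial effective stress: σ'_0 = σ_v − u = 95 − 45.813 = 49.187 kPa.
Final effective stress: σ'_f = σ'_0 + Δσ = 49.187 + 75.5 = 124.69 kPa.
Normally consolidated clay, so the full stress increment lies on the virgin compression line:
S_c = C_c·H/(1+e₀)·log₁₀(σ'_f/σ'_0) = 0.27×4.4/(1+0.98)×log₁₀(124.69/49.187)
    = 0.6 × 0.40398 = 0.2424 m

S_c ≈ 242 mm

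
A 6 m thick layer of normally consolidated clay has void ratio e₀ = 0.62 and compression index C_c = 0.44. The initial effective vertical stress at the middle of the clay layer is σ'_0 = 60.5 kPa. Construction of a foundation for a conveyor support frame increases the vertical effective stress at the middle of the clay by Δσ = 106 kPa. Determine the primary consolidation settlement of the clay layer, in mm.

Final effective stress: σ'_f = σ'_0 + Δσ = 60.5 + 106 = 166.5 kPa.
Normally consolidated clay, so the full stress increment lies on the virgin compression line:
S_c = C_c·H/(1+e₀)·log₁₀(σ'_f/σ'_0) = 0.44×6/(1+0.62)×log₁₀(166.5/60.5)
    = 1.6296 × 0.43966 = 0.7165 m

S_c ≈ 716 mm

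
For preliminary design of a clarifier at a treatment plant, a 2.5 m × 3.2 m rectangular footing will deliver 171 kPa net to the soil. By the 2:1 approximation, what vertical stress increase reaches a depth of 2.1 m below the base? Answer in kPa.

Δσ_z ≈ 56.1 kPa

By the 2:1 method the load spreads at 1 horizontal : 2 vertical, so at depth z the loaded area has grown by z in each plan dimension:
Δσ = qBL/((B+z)(L+z)) = 171×2.5×3.2/((2.5+2.1)(3.2+2.1)) = 56.112 kPa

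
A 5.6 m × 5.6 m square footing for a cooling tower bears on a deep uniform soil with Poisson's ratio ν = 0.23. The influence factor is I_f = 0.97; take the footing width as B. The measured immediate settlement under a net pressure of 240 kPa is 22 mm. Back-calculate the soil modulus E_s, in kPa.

S_e = q·B·(1−ν²)/E_s · I_f  ⇒  E_s = q·B·(1−ν²)·I_f / S_e.
E_s = 240 × 5.6 × 0.9471 × 0.97 / 0.022 = 56120 kPa

E_s ≈ 56100 kPa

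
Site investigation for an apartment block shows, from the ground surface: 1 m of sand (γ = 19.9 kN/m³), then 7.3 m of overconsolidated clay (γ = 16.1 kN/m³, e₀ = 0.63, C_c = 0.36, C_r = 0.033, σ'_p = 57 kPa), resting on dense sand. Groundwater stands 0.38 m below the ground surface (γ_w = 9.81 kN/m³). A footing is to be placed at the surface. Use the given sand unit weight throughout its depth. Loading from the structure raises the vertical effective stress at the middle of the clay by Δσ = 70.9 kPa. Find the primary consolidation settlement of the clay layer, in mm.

S_c ≈ 474 mm

Mid-depth of clay below the ground surface: z = 1 + 7.3/2 = 4.65 m.
Total vertical stress at mid-clay: σ_v = 19.9×1 + 16.1×3.65 = 78.665 kPa.
Pore pressure: u = 9.81×(4.65 − 0.38) = 41.889 kPa.
Initial effective stress: σ'_0 = σ_v − u = 78.665 − 41.889 = 36.776 kPa.
Final effective stress: σ'_f = 36.776 + 70.9 = 107.68 kPa.
σ'_f = 107.68 > σ'_p = 57 kPa, so the stress path crosses the preconsolidation pressure — recompression up to σ'_p, then virgin compression beyond:
S_c = H/(1+e₀)·[C_r·log₁₀(σ'_p/σ'_0) + C_c·log₁₀(σ'_f/σ'_p)]
    = 7.3/1.63 × [0.033×log₁₀(57/36.776) + 0.36×log₁₀(107.68/57)]
    = 4.4785 × [0.0062802 + 0.099454] = 0.4735 m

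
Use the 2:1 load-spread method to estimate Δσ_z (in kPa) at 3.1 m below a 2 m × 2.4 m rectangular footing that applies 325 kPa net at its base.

By the 2:1 method the load spreads at 1 horizontal : 2 vertical, so at depth z the loaded area has grown by z in each plan dimension:
Δσ = qBL/((B+z)(L+z)) = 325×2×2.4/((2+3.1)(2.4+3.1)) = 55.615 kPa

Δσ_z ≈ 55.6 kPa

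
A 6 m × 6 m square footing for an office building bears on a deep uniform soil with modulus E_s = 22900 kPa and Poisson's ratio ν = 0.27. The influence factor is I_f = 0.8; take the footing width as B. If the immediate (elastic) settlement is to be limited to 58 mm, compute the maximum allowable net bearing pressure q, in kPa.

S_e = q·B·(1−ν²)/E_s · I_f  ⇒  q = S_e·E_s / (B·(1−ν²)·I_f).
q = 0.058 × 22900 / (6 × 0.9271 × 0.8) = 298.5 kPa

q ≈ 298 kPa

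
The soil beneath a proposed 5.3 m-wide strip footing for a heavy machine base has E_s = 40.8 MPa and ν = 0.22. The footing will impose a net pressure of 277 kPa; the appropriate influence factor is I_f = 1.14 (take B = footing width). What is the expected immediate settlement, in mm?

Immediate (elastic) settlement: S_e = q·B·(1−ν²)/E_s · I_f.
E_s = 40.8 MPa = 40800 kPa.
S_e = 277 × 5.3 × (1 − 0.22²) / 40800 × 1.14
    = 277 × 5.3 × 0.9516 / 40800 × 1.14
    = 0.03904 m = 39.04 mm

S_e ≈ 39 mm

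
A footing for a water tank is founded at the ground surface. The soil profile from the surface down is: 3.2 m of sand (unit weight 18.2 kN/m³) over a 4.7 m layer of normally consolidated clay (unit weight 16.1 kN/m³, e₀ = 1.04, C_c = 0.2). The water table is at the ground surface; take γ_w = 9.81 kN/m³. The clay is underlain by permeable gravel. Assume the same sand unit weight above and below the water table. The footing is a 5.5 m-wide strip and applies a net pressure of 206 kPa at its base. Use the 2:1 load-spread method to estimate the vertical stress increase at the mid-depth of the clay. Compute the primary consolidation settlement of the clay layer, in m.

S_c ≈ 0.249 m

Mid-depth of clay below the ground surface: z = 3.2 + 4.7/2 = 5.55 m.
Total vertical stress at mid-clay: σ_v = 18.2×3.2 + 16.1×2.35 = 96.075 kPa.
Pore pressure: u = 9.81×(5.55 − 0) = 54.446 kPa.
Initial effective stress: σ'_0 = σ_v − u = 96.075 − 54.446 = 41.629 kPa.
Stress increase at mid-clay by the 2:1 spreading method:
Δσ = qB/(B+z) = 206×5.5/(5.5+5.55) = 102.53 kPa
Final effective stress: σ'_f = σ'_0 + Δσ = 41.629 + 102.53 = 144.16 kPa.
Normally consolidated clay, so the full stress increment lies on the virgin compression line:
S_c = C_c·H/(1+e₀)·log₁₀(σ'_f/σ'_0) = 0.2×4.7/(1+1.04)×log₁₀(144.16/41.629)
    = 0.46078 × 0.53945 = 0.2486 m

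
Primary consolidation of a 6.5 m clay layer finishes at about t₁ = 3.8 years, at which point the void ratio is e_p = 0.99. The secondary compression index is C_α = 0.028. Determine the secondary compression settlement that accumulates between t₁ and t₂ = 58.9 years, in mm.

Secondary compression: S_s = C_α·H/(1+e_p)·log₁₀(t₂/t₁)
S_s = 0.028×6.5/(1+0.99)×log₁₀(58.9/3.8)
    = 0.09146 × 1.19 = 0.1089 m

S_s ≈ 109 mm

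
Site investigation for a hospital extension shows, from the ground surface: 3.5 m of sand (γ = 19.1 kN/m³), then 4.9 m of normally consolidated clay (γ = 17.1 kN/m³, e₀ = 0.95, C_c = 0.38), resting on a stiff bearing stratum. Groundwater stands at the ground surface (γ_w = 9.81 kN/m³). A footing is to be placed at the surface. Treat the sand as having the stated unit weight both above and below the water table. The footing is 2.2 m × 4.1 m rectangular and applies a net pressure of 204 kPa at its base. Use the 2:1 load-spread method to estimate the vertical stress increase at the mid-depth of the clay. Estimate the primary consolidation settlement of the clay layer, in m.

S_c ≈ 0.153 m

Mid-depth of clay below the ground surface: z = 3.5 + 4.9/2 = 5.95 m.
Total vertical stress at mid-clay: σ_v = 19.1×3.5 + 17.1×2.45 = 108.75 kPa.
Pore pressure: u = 9.81×(5.95 − 0) = 58.37 kPa.
Initial effective stress: σ'_0 = σ_v − u = 108.75 − 58.37 = 50.38 kPa.
Stress increase at mid-clay by the 2:1 spreading method:
Δσ = qBL/((B+z)(L+z)) = 204×2.2×4.1/((2.2+5.95)(4.1+5.95)) = 22.465 kPa
Final effective stress: σ'_f = σ'_0 + Δσ = 50.38 + 22.465 = 72.845 kPa.
Normally consolidated clay, so the full stress increment lies on the virgin compression line:
S_c = C_c·H/(1+e₀)·log₁₀(σ'_f/σ'_0) = 0.38×4.9/(1+0.95)×log₁₀(72.845/50.38)
    = 0.95487 × 0.16014 = 0.1529 m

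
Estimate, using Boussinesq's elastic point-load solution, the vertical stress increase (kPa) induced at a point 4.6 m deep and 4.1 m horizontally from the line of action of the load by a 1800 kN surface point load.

Δσ_z ≈ 9.42 kPa

Boussinesq vertical stress below a point load on an elastic half-space:
Δσ_z = 3P/(2πz²) · [1 + (r/z)²]^(−5/2)
r/z = 4.1/4.6 = 0.8913; [1+(r/z)²]^(−5/2) = 0.23184.
Δσ_z = 3×1800/(2π×4.6²) × 0.23184 = 40.616 × 0.23184 = 9.416 kPa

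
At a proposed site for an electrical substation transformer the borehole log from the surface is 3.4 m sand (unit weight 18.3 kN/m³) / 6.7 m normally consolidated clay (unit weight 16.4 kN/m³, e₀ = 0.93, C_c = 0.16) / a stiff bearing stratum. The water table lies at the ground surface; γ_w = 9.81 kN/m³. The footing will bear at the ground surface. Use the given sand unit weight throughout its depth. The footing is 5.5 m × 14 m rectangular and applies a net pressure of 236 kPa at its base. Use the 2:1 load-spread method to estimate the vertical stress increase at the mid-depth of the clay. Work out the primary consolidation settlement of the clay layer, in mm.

Mid-depth of clay below the ground surface: z = 3.4 + 6.7/2 = 6.75 m.
Total vertical stress at mid-clay: σ_v = 18.3×3.4 + 16.4×3.35 = 117.16 kPa.
Pore pressure: u = 9.81×(6.75 − 0) = 66.218 kPa.
Initial effective stress: σ'_0 = σ_v − u = 117.16 − 66.218 = 50.942 kPa.
Stress increase at mid-clay by the 2:1 spreading method:
Δσ = qBL/((B+z)(L+z)) = 236×5.5×14/((5.5+6.75)(14+6.75)) = 71.491 kPa
Final effective stress: σ'_f = σ'_0 + Δσ = 50.942 + 71.491 = 122.43 kPa.
Normally consolidated clay, so the full stress increment lies on the virgin compression line:
S_c = C_c·H/(1+e₀)·log₁₀(σ'_f/σ'_0) = 0.16×6.7/(1+0.93)×log₁₀(122.43/50.942)
    = 0.55544 × 0.38081 = 0.2115 m

S_c ≈ 212 mm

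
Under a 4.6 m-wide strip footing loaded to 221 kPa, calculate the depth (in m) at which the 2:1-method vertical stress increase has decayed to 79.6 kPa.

2:1 spreading — at depth z the loaded area has grown by z in each plan dimension:
qB/(B+z) = Δσ_z ⇒ z = qB/Δσ_z − B = 221×4.6/79.6 − 4.6 = 8.171 m

z ≈ 8.17 m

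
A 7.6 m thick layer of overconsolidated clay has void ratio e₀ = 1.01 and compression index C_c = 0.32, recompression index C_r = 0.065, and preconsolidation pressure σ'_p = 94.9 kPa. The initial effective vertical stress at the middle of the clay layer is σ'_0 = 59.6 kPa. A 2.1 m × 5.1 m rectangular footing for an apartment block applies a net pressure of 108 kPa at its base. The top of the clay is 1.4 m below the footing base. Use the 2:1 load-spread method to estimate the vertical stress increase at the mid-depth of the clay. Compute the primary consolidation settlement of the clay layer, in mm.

Mid-depth of clay below the footing base: z = 1.4 + 7.6/2 = 5.2 m.
Stress increase at mid-clay by the 2:1 spreading method:
Δσ = qBL/((B+z)(L+z)) = 108×2.1×5.1/((2.1+5.2)(5.1+5.2)) = 15.383 kPa
Final effective stress: σ'_f = 59.6 + 15.383 = 74.983 kPa.
σ'_f = 74.983 ≤ σ'_p = 94.9 kPa, so the clay remains overconsolidated and only the recompression index applies:
S_c = C_r·H/(1+e₀)·log₁₀(σ'_f/σ'_0) = 0.065×7.6/2.01×log₁₀(74.983/59.6)
    = 0.24577 × 0.099717 = 0.02451 m

S_c ≈ 24.5 mm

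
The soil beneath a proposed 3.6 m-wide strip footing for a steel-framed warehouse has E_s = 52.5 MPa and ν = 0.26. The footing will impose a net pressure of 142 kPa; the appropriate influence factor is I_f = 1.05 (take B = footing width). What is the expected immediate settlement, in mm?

Immediate (elastic) settlement: S_e = q·B·(1−ν²)/E_s · I_f.
E_s = 52.5 MPa = 52500 kPa.
S_e = 142 × 3.6 × (1 − 0.26²) / 52500 × 1.05
    = 142 × 3.6 × 0.9324 / 52500 × 1.05
    = 0.009533 m = 9.533 mm

S_e ≈ 9.53 mm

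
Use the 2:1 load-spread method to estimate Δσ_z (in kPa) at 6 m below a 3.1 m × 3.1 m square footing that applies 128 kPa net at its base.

By the 2:1 method the load spreads at 1 horizontal : 2 vertical, so at depth z the loaded area has grown by z in each plan dimension:
Δσ = qBL/((B+z)(L+z)) = 128×3.1×3.1/((3.1+6)(3.1+6)) = 14.854 kPa

Δσ_z ≈ 14.9 kPa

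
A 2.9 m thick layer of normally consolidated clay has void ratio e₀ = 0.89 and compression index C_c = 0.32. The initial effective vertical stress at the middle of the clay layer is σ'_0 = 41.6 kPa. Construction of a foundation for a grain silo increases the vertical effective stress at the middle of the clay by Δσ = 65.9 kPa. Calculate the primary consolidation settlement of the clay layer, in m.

S_c ≈ 0.202 m

Final effective stress: σ'_f = σ'_0 + Δσ = 41.6 + 65.9 = 107.5 kPa.
Normally consolidated clay, so the full stress increment lies on the virgin compression line:
S_c = C_c·H/(1+e₀)·log₁₀(σ'_f/σ'_0) = 0.32×2.9/(1+0.89)×log₁₀(107.5/41.6)
    = 0.49101 × 0.41232 = 0.2025 m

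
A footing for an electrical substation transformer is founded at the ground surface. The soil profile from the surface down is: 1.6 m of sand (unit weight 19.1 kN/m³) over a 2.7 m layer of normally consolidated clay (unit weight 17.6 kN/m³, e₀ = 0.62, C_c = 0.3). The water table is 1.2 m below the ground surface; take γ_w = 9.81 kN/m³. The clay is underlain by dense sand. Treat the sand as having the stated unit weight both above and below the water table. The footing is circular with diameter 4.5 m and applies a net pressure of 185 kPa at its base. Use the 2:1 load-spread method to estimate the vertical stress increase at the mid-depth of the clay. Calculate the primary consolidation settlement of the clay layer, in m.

Mid-depth of clay below the ground surface: z = 1.6 + 2.7/2 = 2.95 m.
Total vertical stress at mid-clay: σ_v = 19.1×1.6 + 17.6×1.35 = 54.32 kPa.
Pore pressure: u = 9.81×(2.95 − 1.2) = 17.168 kPa.
Initial effective stress: σ'_0 = σ_v − u = 54.32 − 17.168 = 37.152 kPa.
Stress increase at mid-clay by the 2:1 spreading method:
Δσ ≈ qD²/(D+z)² = 185×4.5²/(4.5+2.95)² = 67.497 kPa
Final effective stress: σ'_f = σ'_0 + Δσ = 37.152 + 67.497 = 104.65 kPa.
Normally consolidated clay, so the full stress increment lies on the virgin compression line:
S_c = C_c·H/(1+e₀)·log₁₀(σ'_f/σ'_0) = 0.3×2.7/(1+0.62)×log₁₀(104.65/37.152)
    = 0.5 × 0.44976 = 0.2249 m

S_c ≈ 0.225 m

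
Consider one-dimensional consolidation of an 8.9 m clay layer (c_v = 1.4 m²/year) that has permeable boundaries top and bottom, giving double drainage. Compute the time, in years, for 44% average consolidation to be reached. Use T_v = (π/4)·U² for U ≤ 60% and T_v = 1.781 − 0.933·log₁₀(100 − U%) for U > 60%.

t ≈ 2.15 years

Drainage path length: H_d = H/2 = 4.45 m (double drainage).
U ≤ 60%: T_v = (π/4)·U² = (π/4)×0.44² = 0.15205.
t = T_v·H_d²/c_v = 0.15205×4.45²/1.4 = 2.151 years.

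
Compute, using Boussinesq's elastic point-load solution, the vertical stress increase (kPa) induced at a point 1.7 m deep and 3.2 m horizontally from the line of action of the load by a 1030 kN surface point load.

Boussinesq vertical stress below a point load on an elastic half-space:
Δσ_z = 3P/(2πz²) · [1 + (r/z)²]^(−5/2)
r/z = 3.2/1.7 = 1.8824; [1+(r/z)²]^(−5/2) = 0.022729.
Δσ_z = 3×1030/(2π×1.7²) × 0.022729 = 170.17 × 0.022729 = 3.868 kPa

Δσ_z ≈ 3.87 kPa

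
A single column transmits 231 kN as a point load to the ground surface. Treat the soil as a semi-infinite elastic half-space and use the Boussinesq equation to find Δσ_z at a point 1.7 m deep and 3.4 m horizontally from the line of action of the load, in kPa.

Δσ_z ≈ 0.683 kPa

Boussinesq vertical stress below a point load on an elastic half-space:
Δσ_z = 3P/(2πz²) · [1 + (r/z)²]^(−5/2)
r/z = 3.4/1.7 = 2; [1+(r/z)²]^(−5/2) = 0.017889.
Δσ_z = 3×231/(2π×1.7²) × 0.017889 = 38.164 × 0.017889 = 0.6827 kPa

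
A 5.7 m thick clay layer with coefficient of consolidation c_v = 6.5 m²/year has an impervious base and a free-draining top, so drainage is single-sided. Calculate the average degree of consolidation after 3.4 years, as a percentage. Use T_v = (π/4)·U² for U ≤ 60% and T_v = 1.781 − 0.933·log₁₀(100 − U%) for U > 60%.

Drainage path length: H_d = H = 5.7 m (single drainage).
T_v = c_v·t/H_d² = 6.5×3.4/5.7² = 0.68021.
T_v = 0.68021 corresponds to the U > 60% branch:
U = 1 − 10^((1.781 − T_v)/0.933)/100 = 0.8487

U ≈ 84.9 %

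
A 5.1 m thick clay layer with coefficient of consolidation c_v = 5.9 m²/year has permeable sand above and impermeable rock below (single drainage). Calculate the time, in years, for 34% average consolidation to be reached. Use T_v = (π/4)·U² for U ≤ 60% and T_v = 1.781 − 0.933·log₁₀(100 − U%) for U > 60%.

Drainage path length: H_d = H = 5.1 m (single drainage).
U ≤ 60%: T_v = (π/4)·U² = (π/4)×0.34² = 0.090792.
t = T_v·H_d²/c_v = 0.090792×5.1²/5.9 = 0.4003 years.

t ≈ 0.4 years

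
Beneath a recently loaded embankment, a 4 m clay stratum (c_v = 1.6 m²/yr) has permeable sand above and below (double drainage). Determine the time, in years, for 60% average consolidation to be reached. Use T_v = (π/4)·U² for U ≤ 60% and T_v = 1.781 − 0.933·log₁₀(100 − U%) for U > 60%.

t ≈ 0.707 years

Drainage path length: H_d = H/2 = 2 m (double drainage).
U ≤ 60%: T_v = (π/4)·U² = (π/4)×0.6² = 0.28274.
t = T_v·H_d²/c_v = 0.28274×2²/1.6 = 0.7068 years.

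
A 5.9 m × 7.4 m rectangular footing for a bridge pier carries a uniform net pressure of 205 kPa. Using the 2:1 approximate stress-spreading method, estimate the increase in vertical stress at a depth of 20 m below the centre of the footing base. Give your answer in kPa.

Δσ_z ≈ 12.6 kPa

By the 2:1 method the load spreads at 1 horizontal : 2 vertical, so at depth z the loaded area has grown by z in each plan dimension:
Δσ = qBL/((B+z)(L+z)) = 205×5.9×7.4/((5.9+20)(7.4+20)) = 12.612 kPa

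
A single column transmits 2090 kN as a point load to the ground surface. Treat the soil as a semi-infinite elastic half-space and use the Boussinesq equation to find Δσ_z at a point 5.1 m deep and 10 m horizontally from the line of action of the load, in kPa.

Δσ_z ≈ 0.743 kPa

Boussinesq vertical stress below a point load on an elastic half-space:
Δσ_z = 3P/(2πz²) · [1 + (r/z)²]^(−5/2)
r/z = 10/5.1 = 1.9608; [1+(r/z)²]^(−5/2) = 0.019357.
Δσ_z = 3×2090/(2π×5.1²) × 0.019357 = 38.366 × 0.019357 = 0.7427 kPa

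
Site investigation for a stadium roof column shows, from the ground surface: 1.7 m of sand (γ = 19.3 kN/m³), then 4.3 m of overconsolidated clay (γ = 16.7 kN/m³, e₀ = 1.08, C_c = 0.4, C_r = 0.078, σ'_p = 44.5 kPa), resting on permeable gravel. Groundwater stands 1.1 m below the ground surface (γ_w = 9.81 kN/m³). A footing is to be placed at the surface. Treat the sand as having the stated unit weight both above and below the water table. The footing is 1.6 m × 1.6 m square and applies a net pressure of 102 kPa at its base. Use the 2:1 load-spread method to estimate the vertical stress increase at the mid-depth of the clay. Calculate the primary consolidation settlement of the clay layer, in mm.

S_c ≈ 50.1 mm

Mid-depth of clay below the ground surface: z = 1.7 + 4.3/2 = 3.85 m.
Total vertical stress at mid-clay: σ_v = 19.3×1.7 + 16.7×2.15 = 68.715 kPa.
Pore pressure: u = 9.81×(3.85 − 1.1) = 26.978 kPa.
Initial effective stress: σ'_0 = σ_v − u = 68.715 − 26.978 = 41.737 kPa.
Stress increase at mid-clay by the 2:1 spreading method:
Δσ = qBL/((B+z)(L+z)) = 102×1.6×1.6/((1.6+3.85)(1.6+3.85)) = 8.7912 kPa
Final effective stress: σ'_f = 41.737 + 8.7912 = 50.528 kPa.
σ'_f = 50.528 > σ'_p = 44.5 kPa, so the stress path crosses the preconsolidation pressure — recompression up to σ'_p, then virgin compression beyond:
S_c = H/(1+e₀)·[C_r·log₁₀(σ'_p/σ'_0) + C_c·log₁₀(σ'_f/σ'_p)]
    = 4.3/2.08 × [0.078×log₁₀(44.5/41.737) + 0.4×log₁₀(50.528/44.5)]
    = 2.0673 × [0.0021714 + 0.022069] = 0.05011 m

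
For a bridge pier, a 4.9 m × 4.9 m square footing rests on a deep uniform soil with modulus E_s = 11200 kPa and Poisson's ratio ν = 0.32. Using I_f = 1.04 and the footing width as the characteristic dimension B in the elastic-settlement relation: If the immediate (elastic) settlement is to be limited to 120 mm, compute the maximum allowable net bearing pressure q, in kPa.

S_e = q·B·(1−ν²)/E_s · I_f  ⇒  q = S_e·E_s / (B·(1−ν²)·I_f).
q = 0.12 × 11200 / (4.9 × 0.8976 × 1.04) = 293.8 kPa

q ≈ 294 kPa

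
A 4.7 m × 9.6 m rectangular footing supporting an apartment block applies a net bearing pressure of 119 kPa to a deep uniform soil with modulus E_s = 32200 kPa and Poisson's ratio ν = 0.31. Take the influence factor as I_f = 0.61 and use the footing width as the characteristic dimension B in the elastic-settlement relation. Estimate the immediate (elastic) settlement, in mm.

Immediate (elastic) settlement: S_e = q·B·(1−ν²)/E_s · I_f.
S_e = 119 × 4.7 × (1 − 0.31²) / 32200 × 0.61
    = 119 × 4.7 × 0.9039 / 32200 × 0.61
    = 0.009577 m = 9.577 mm

S_e ≈ 9.58 mm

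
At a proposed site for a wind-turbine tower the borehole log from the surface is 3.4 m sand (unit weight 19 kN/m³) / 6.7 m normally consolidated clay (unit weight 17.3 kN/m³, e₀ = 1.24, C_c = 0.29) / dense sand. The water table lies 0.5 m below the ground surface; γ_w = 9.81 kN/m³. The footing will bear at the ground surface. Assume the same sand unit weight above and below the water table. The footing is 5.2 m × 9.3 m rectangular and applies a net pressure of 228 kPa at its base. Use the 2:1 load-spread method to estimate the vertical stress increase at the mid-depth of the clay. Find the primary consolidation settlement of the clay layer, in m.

S_c ≈ 0.249 m

Mid-depth of clay below the ground surface: z = 3.4 + 6.7/2 = 6.75 m.
Total vertical stress at mid-clay: σ_v = 19×3.4 + 17.3×3.35 = 122.56 kPa.
Pore pressure: u = 9.81×(6.75 − 0.5) = 61.312 kPa.
Initial effective stress: σ'_0 = σ_v − u = 122.56 − 61.312 = 61.248 kPa.
Stress increase at mid-clay by the 2:1 spreading method:
Δσ = qBL/((B+z)(L+z)) = 228×5.2×9.3/((5.2+6.75)(9.3+6.75)) = 57.488 kPa
Final effective stress: σ'_f = σ'_0 + Δσ = 61.248 + 57.488 = 118.74 kPa.
Normally consolidated clay, so the full stress increment lies on the virgin compression line:
S_c = C_c·H/(1+e₀)·log₁₀(σ'_f/σ'_0) = 0.29×6.7/(1+1.24)×log₁₀(118.74/61.248)
    = 0.86741 × 0.28751 = 0.2494 m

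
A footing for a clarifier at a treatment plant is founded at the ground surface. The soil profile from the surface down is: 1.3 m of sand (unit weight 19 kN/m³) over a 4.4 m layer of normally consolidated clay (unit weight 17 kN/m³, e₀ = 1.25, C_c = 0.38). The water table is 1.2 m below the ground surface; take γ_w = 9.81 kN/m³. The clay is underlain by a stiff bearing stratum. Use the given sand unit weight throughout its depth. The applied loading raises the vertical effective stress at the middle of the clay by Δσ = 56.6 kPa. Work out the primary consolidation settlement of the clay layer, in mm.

Mid-depth of clay below the ground surface: z = 1.3 + 4.4/2 = 3.5 m.
Total vertical stress at mid-clay: σ_v = 19×1.3 + 17×2.2 = 62.1 kPa.
Pore pressure: u = 9.81×(3.5 − 1.2) = 22.563 kPa.
Initial effective stress: σ'_0 = σ_v − u = 62.1 − 22.563 = 39.537 kPa.
Final effective stress: σ'_f = σ'_0 + Δσ = 39.537 + 56.6 = 96.137 kPa.
Normally consolidated clay, so the full stress increment lies on the virgin compression line:
S_c = C_c·H/(1+e₀)·log₁₀(σ'_f/σ'_0) = 0.38×4.4/(1+1.25)×log₁₀(96.137/39.537)
    = 0.74311 × 0.38589 = 0.2868 m

S_c ≈ 287 mm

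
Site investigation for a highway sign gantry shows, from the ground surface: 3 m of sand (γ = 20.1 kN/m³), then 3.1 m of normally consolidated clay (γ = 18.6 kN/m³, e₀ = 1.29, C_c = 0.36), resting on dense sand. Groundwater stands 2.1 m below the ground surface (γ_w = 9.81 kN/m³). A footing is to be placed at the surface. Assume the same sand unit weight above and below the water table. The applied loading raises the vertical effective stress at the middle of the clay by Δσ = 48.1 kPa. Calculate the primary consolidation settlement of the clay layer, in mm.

Mid-depth of clay below the ground surface: z = 3 + 3.1/2 = 4.55 m.
Total vertical stress at mid-clay: σ_v = 20.1×3 + 18.6×1.55 = 89.13 kPa.
Pore pressure: u = 9.81×(4.55 − 2.1) = 24.035 kPa.
Initial effective stress: σ'_0 = σ_v − u = 89.13 − 24.035 = 65.095 kPa.
Final effective stress: σ'_f = σ'_0 + Δσ = 65.095 + 48.1 = 113.19 kPa.
Normally consolidated clay, so the full stress increment lies on the virgin compression line:
S_c = C_c·H/(1+e₀)·log₁₀(σ'_f/σ'_0) = 0.36×3.1/(1+1.29)×log₁₀(113.19/65.095)
    = 0.48734 × 0.24026 = 0.1171 m

S_c ≈ 117 mm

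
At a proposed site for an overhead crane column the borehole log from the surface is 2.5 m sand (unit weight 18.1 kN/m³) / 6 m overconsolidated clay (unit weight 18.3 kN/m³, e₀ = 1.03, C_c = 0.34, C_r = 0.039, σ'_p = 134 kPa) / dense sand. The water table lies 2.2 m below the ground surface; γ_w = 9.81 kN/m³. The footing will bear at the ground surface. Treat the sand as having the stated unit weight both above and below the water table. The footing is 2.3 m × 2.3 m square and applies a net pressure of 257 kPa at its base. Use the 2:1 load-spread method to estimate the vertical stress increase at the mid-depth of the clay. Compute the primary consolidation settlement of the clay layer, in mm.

Mid-depth of clay below the ground surface: z = 2.5 + 6/2 = 5.5 m.
Total vertical stress at mid-clay: σ_v = 18.1×2.5 + 18.3×3 = 100.15 kPa.
Pore pressure: u = 9.81×(5.5 − 2.2) = 32.373 kPa.
Initial effective stress: σ'_0 = σ_v − u = 100.15 − 32.373 = 67.777 kPa.
Stress increase at mid-clay by the 2:1 spreading method:
Δσ = qBL/((B+z)(L+z)) = 257×2.3×2.3/((2.3+5.5)(2.3+5.5)) = 22.346 kPa
Final effective stress: σ'_f = 67.777 + 22.346 = 90.123 kPa.
σ'_f = 90.123 ≤ σ'_p = 134 kPa, so the clay remains overconsolidated and only the recompression index applies:
S_c = C_r·H/(1+e₀)·log₁₀(σ'_f/σ'_0) = 0.039×6/2.03×log₁₀(90.123/67.777)
    = 0.11527 × 0.12375 = 0.01426 m

S_c ≈ 14.3 mm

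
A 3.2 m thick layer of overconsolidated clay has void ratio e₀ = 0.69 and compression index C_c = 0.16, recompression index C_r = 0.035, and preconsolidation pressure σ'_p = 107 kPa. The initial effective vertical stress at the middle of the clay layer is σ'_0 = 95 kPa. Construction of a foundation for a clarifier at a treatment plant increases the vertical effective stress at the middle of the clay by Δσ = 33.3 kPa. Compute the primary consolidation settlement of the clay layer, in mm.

Final effective stress: σ'_f = 95 + 33.3 = 128.3 kPa.
σ'_f = 128.3 > σ'_p = 107 kPa, so the stress path crosses the preconsolidation pressure — recompression up to σ'_p, then virgin compression beyond:
S_c = H/(1+e₀)·[C_r·log₁₀(σ'_p/σ'_0) + C_c·log₁₀(σ'_f/σ'_p)]
    = 3.2/1.69 × [0.035×log₁₀(107/95) + 0.16×log₁₀(128.3/107)]
    = 1.8935 × [0.0018081 + 0.012615] = 0.02731 m

S_c ≈ 27.3 mm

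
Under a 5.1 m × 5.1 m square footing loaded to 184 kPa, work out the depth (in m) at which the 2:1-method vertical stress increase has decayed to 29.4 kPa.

z ≈ 7.66 m

2:1 spreading — at depth z the loaded area has grown by z in each plan dimension:
qB²/(B+z)² = Δσ_z ⇒ z = B(√(q/Δσ_z) − 1) = 5.1×(√(184/29.4) − 1) = 7.659 m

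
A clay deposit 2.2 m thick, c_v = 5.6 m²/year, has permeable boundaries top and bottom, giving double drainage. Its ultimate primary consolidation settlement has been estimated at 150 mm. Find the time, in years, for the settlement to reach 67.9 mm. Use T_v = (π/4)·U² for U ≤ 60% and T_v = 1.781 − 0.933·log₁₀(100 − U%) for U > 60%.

t ≈ 0.0348 years

Drainage path length: H_d = H/2 = 1.1 m (double drainage).
U = S(t)/S_ult = 67.9/150 = 0.4527.
U ≤ 60%: T_v = (π/4)·U² = (π/4)×0.45267² = 0.16093.
t = T_v·H_d²/c_v = 0.16093×1.1²/5.6 = 0.03477 years.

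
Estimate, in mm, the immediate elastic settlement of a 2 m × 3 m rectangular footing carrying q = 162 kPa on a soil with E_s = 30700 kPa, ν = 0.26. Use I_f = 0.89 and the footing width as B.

Immediate (elastic) settlement: S_e = q·B·(1−ν²)/E_s · I_f.
S_e = 162 × 2 × (1 − 0.26²) / 30700 × 0.89
    = 162 × 2 × 0.9324 / 30700 × 0.89
    = 0.008758 m = 8.758 mm

S_e ≈ 8.76 mm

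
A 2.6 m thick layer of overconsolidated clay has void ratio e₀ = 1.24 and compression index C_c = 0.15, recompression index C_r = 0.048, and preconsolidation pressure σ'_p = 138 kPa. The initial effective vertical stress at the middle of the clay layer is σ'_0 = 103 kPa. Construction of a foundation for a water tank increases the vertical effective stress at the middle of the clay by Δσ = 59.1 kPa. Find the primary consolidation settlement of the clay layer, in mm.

S_c ≈ 19.2 mm

Final effective stress: σ'_f = 103 + 59.1 = 162.1 kPa.
σ'_f = 162.1 > σ'_p = 138 kPa, so the stress path crosses the preconsolidation pressure — recompression up to σ'_p, then virgin compression beyond:
S_c = H/(1+e₀)·[C_r·log₁₀(σ'_p/σ'_0) + C_c·log₁₀(σ'_f/σ'_p)]
    = 2.6/2.24 × [0.048×log₁₀(138/103) + 0.15×log₁₀(162.1/138)]
    = 1.1607 × [0.006098 + 0.010486] = 0.01925 m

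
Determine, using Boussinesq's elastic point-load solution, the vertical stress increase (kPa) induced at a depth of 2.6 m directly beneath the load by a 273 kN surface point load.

Δσ_z ≈ 19.3 kPa

Boussinesq vertical stress below a point load on an elastic half-space:
Δσ_z = 3P/(2πz²) · [1 + (r/z)²]^(−5/2)
r/z = 0/2.6 = 0; [1+(r/z)²]^(−5/2) = 1.
Δσ_z = 3×273/(2π×2.6²) × 1 = 19.282 × 1 = 19.28 kPa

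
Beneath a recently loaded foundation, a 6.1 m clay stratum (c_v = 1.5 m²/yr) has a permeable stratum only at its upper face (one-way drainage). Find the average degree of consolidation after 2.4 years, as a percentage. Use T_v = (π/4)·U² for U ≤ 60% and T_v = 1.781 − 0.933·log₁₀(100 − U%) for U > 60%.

Drainage path length: H_d = H = 6.1 m (single drainage).
T_v = c_v·t/H_d² = 1.5×2.4/6.1² = 0.096748.
T_v = 0.096748 corresponds to the U ≤ 60% branch:
U = √(4T_v/π) = 0.351

U ≈ 35.1 %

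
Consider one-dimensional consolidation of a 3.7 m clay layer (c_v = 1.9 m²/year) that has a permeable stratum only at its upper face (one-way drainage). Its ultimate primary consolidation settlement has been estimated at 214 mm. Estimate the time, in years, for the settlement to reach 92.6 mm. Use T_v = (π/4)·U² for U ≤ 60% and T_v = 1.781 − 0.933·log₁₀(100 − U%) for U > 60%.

Drainage path length: H_d = H = 3.7 m (single drainage).
U = S(t)/S_ult = 92.6/214 = 0.4327.
U ≤ 60%: T_v = (π/4)·U² = (π/4)×0.43271² = 0.14706.
t = T_v·H_d²/c_v = 0.14706×3.7²/1.9 = 1.06 years.

t ≈ 1.06 years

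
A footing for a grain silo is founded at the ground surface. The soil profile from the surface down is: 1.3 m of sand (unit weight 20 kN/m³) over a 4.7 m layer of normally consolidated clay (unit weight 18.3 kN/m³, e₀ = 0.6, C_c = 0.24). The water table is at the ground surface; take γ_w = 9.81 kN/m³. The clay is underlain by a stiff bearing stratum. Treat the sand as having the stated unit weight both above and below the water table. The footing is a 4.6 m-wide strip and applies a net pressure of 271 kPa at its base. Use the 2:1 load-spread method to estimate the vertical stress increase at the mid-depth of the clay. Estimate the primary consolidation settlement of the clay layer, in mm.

Mid-depth of clay below the ground surface: z = 1.3 + 4.7/2 = 3.65 m.
Total vertical stress at mid-clay: σ_v = 20×1.3 + 18.3×2.35 = 69.005 kPa.
Pore pressure: u = 9.81×(3.65 − 0) = 35.806 kPa.
Initial effective stress: σ'_0 = σ_v − u = 69.005 − 35.806 = 33.199 kPa.
Stress increase at mid-clay by the 2:1 spreading method:
Δσ = qB/(B+z) = 271×4.6/(4.6+3.65) = 151.1 kPa
Final effective stress: σ'_f = σ'_0 + Δσ = 33.199 + 151.1 = 184.3 kPa.
Normally consolidated clay, so the full stress increment lies on the virgin compression line:
S_c = C_c·H/(1+e₀)·log₁₀(σ'_f/σ'_0) = 0.24×4.7/(1+0.6)×log₁₀(184.3/33.199)
    = 0.705 × 0.7444 = 0.5248 m

S_c ≈ 525 mm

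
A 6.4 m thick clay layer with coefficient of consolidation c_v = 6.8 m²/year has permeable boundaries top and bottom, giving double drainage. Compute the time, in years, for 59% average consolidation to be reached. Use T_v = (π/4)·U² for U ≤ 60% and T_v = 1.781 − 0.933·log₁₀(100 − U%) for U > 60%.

t ≈ 0.412 years

Drainage path length: H_d = H/2 = 3.2 m (double drainage).
U ≤ 60%: T_v = (π/4)·U² = (π/4)×0.59² = 0.2734.
t = T_v·H_d²/c_v = 0.2734×3.2²/6.8 = 0.4117 years.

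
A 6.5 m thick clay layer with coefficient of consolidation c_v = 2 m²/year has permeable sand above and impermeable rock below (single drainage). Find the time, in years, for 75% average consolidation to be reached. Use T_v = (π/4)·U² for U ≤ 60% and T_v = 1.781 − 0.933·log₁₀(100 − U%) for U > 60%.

t ≈ 10.1 years

Drainage path length: H_d = H = 6.5 m (single drainage).
U > 60%: T_v = 1.781 − 0.933·log₁₀(100 − 75) = 0.47672.
t = T_v·H_d²/c_v = 0.47672×6.5²/2 = 10.07 years.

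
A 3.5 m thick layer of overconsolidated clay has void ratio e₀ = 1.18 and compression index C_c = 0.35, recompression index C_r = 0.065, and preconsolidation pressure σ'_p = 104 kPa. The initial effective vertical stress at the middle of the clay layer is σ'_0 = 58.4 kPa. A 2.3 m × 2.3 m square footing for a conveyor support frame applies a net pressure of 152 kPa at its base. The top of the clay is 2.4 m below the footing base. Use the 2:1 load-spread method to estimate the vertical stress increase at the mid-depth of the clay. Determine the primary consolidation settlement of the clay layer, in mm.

S_c ≈ 13 mm

Mid-depth of clay below the footing base: z = 2.4 + 3.5/2 = 4.15 m.
Stress increase at mid-clay by the 2:1 spreading method:
Δσ = qBL/((B+z)(L+z)) = 152×2.3×2.3/((2.3+4.15)(2.3+4.15)) = 19.328 kPa
Final effective stress: σ'_f = 58.4 + 19.328 = 77.728 kPa.
σ'_f = 77.728 ≤ σ'_p = 104 kPa, so the clay remains overconsolidated and only the recompression index applies:
S_c = C_r·H/(1+e₀)·log₁₀(σ'_f/σ'_0) = 0.065×3.5/2.18×log₁₀(77.728/58.4)
    = 0.10436 × 0.12416 = 0.01296 m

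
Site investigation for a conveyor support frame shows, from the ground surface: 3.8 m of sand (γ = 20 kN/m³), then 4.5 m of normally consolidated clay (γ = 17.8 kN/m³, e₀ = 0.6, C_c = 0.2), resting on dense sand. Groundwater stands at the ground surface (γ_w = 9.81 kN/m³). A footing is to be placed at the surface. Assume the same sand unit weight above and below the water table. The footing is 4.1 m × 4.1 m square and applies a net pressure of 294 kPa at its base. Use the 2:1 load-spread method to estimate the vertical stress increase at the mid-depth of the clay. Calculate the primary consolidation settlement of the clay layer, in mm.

Mid-depth of clay below the ground surface: z = 3.8 + 4.5/2 = 6.05 m.
Total vertical stress at mid-clay: σ_v = 20×3.8 + 17.8×2.25 = 116.05 kPa.
Pore pressure: u = 9.81×(6.05 − 0) = 59.351 kPa.
Initial effective stress: σ'_0 = σ_v − u = 116.05 − 59.351 = 56.699 kPa.
Stress increase at mid-clay by the 2:1 spreading method:
Δσ = qBL/((B+z)(L+z)) = 294×4.1×4.1/((4.1+6.05)(4.1+6.05)) = 47.971 kPa
Final effective stress: σ'_f = σ'_0 + Δσ = 56.699 + 47.971 = 104.67 kPa.
Normally consolidated clay, so the full stress increment lies on the virgin compression line:
S_c = C_c·H/(1+e₀)·log₁₀(σ'_f/σ'_0) = 0.2×4.5/(1+0.6)×log₁₀(104.67/56.699)
    = 0.5625 × 0.26625 = 0.1498 m

S_c ≈ 150 mm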